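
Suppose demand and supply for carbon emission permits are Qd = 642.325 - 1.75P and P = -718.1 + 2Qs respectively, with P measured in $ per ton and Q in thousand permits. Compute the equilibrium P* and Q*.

Inverting to quantity form: Qs = 359.05 + 0.5P.
At equilibrium Qd = Qs, so 642.325 - 1.75P = 359.05 + 0.5P; collecting terms, 283.275 = 2.25P and P* = 125.9.
Then Q* = 642.325 - 1.75(125.9) = 422.

P* = 125.9, Q* = 422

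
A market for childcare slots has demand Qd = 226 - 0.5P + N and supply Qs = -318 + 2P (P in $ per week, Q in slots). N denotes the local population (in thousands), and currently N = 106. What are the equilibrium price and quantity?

With N = 106, demand is Qd = 332 - 0.5P.
Equating demand and supply, 332 - 0.5P = -318 + 2P gives 2.5P = 650, so P* = 260.
Substitute back: Q* = 332 - 0.5(260) = 202.

P* = 260, Q* = 202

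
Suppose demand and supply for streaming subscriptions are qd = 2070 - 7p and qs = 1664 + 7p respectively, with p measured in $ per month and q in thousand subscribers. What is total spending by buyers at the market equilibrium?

Equating demand and supply, 2070 - 7p = 1664 + 7p gives 14p = 406, so p* = 29.
From the demand curve, q* = 2070 - 7(29) = 1867.
Total spending by buyers = p* × q* = 29 × 1867 = 54143.

Total spending by buyers = 54143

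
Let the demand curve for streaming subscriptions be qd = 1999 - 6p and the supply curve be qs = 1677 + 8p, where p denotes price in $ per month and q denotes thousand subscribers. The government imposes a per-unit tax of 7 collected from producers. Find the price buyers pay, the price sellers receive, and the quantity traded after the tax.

p_b = 27, p_s = 20, q = 1837

With a tax of 7 on producers, they supply based on the net price p_s = p_b - 7, so qs = 1621 + 8p_b.
Equate demand and the shifted supply: 1999 - 6p_b = 1621 + 8p_b, giving 14p_b = 378, so p_b = 27.
Then p_s = 27 - 7 = 20 and q = 1999 - 6(27) = 1837.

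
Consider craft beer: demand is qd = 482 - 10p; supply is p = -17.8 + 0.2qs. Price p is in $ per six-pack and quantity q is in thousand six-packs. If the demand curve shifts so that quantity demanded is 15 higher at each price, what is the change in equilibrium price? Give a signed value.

Δp = 1

Inverting to quantity form: qs = 89 + 5p.
Equating demand and supply, 482 - 10p = 89 + 5p gives 15p = 393, so p* = 26.2.
Plugging p* into demand: q* = 482 - 10(26.2) = 220.
After the shift, demand is qd = 497 - 10p.
Re-solving, 15p = 408 gives p = 27.2 and q = 225.
Δp = 27.2 - 26.2 = 1.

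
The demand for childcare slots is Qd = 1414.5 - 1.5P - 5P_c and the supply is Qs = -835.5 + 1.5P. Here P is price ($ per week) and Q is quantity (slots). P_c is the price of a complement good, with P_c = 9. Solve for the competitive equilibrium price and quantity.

P* = 735, Q* = 267

With P_c = 9, demand is Qd = 1369.5 - 1.5P.
The market clears where 1369.5 - 1.5P = -835.5 + 1.5P. Rearranging, 3P = 2205, hence P* = 735.
Substitute back: Q* = 1369.5 - 1.5(735) = 267.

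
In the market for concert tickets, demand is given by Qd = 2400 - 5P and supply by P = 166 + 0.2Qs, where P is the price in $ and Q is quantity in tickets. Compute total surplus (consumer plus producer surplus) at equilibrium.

In direct form, Qs = -830 + 5P.
The market clears where 2400 - 5P = -830 + 5P. Rearranging, 10P = 3230, hence P* = 323.
Then Q* = 2400 - 5(323) = 785.
Demand choke price = 480; supply choke price = 166. CS = ½(480 - 323)(785) = 61622.5; PS = ½(323 - 166)(785) = 61622.5. Total surplus = 123245.

Total surplus = 123245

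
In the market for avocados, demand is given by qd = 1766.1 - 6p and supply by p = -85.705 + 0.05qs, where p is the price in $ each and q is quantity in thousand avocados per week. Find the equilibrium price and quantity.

p* = 2, q* = 1754.1

Rewriting in direct form: qs = 1714.1 + 20p.
Set qd = qs: 1766.1 - 6p = 1714.1 + 20p, so 52 = 26p and p* = 2.
From the demand curve, q* = 1766.1 - 6(2) = 1754.1.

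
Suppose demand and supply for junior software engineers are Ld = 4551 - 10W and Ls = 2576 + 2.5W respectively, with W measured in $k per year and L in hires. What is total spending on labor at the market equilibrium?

Total spending on labor = 469418

The market clears where 4551 - 10W = 2576 + 2.5W. Rearranging, 12.5W = 1975, hence W* = 158.
Then L* = 4551 - 10(158) = 2971.
Total spending on labor = W* × L* = 158 × 2971 = 469418.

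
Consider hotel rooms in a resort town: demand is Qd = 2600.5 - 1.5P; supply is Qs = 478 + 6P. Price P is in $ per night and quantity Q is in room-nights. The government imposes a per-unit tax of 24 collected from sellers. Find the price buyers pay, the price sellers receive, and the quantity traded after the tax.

Sellers keep P_s = P_b - 24 per unit, so supply in terms of the buyer price is Qs = 334 + 6P_b.
Set Qd = Qs: 2600.5 - 1.5P_b = 334 + 6P_b, so 2266.5 = 7.5P_b and P_b = 302.2.
Then P_s = 302.2 - 24 = 278.2 and Q = 2600.5 - 1.5(302.2) = 2147.2.

P_b = 302.2, P_s = 278.2, Q = 2147.2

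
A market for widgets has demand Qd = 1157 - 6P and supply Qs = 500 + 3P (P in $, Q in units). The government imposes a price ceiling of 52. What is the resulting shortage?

Shortage = 189

At P = 52: Qd = 845 and Qs = 656.
Shortage = Qd - Qs = 845 - 656 = 189.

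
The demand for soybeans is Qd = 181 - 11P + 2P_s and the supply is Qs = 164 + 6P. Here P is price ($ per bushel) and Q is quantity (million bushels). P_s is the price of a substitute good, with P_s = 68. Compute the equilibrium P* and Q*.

With P_s = 68, demand is Qd = 317 - 11P.
Equating demand and supply, 317 - 11P = 164 + 6P gives 17P = 153, so P* = 9.
Plugging P* into demand: Q* = 317 - 11(9) = 218.

P* = 9, Q* = 218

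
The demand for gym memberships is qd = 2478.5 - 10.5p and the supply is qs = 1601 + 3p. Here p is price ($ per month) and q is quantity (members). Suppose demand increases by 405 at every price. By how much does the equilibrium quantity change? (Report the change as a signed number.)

At equilibrium qd = qs, so 2478.5 - 10.5p = 1601 + 3p; collecting terms, 877.5 = 13.5p and p* = 65.
Then q* = 2478.5 - 10.5(65) = 1796.
After the shift, demand is qd = 2883.5 - 10.5p.
The new intersection has 1282.5 = 13.5p, i.e. p = 95, q = 1886.
Δq = 1886 - 1796 = 90.

Δq = 90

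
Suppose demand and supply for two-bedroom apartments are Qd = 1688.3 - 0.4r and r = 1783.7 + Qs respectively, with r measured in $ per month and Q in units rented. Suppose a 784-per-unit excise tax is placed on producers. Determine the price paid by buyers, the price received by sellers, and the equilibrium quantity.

r_b = 3040, r_s = 2256, Q = 472.3

Solving each curve for Q: Qs = -1783.7 + r.
With a tax of 784 on producers, they supply based on the net price r_s = r_b - 784, so Qs = -2567.7 + r_b.
Set Qd = Qs: 1688.3 - 0.4r_b = -2567.7 + r_b, so 4256 = 1.4r_b and r_b = 3040.
So r_s = 2256 and the quantity traded is Q = 1688.3 - 0.4(3040) = 472.3.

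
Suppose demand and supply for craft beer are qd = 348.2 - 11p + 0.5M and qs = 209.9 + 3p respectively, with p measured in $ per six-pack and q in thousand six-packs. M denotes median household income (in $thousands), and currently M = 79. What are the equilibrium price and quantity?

p* = 12.7, q* = 248

With M = 79, demand is qd = 387.7 - 11p.
At equilibrium qd = qs, so 387.7 - 11p = 209.9 + 3p; collecting terms, 177.8 = 14p and p* = 12.7.
Substitute back: q* = 387.7 - 11(12.7) = 248.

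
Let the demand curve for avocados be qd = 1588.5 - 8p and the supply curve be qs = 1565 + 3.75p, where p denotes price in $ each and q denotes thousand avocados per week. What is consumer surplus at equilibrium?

Consumer surplus = 154547.265625

Equating demand and supply, 1588.5 - 8p = 1565 + 3.75p gives 11.75p = 23.5, so p* = 2.
From the demand curve, q* = 1588.5 - 8(2) = 1572.5.
Demand choke price (qd = 0): p = 1588.5/8 = 198.5625. Consumer surplus = ½ × (198.5625 - 2) × 1572.5 = 154547.265625.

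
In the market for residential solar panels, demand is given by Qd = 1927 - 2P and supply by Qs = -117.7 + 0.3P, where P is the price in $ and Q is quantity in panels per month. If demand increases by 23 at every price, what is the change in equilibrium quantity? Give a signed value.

ΔQ = 3

The market clears where 1927 - 2P = -117.7 + 0.3P. Rearranging, 2.3P = 2044.7, hence P* = 889.
Plugging P* into demand: Q* = 1927 - 2(889) = 149.
After the shift, demand is Qd = 1950 - 2P.
The new intersection has 2067.7 = 2.3P, i.e. P = 899, Q = 152.
ΔQ = 152 - 149 = 3.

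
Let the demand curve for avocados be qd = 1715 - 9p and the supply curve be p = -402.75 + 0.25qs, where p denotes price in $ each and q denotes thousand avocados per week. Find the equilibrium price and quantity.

In direct form, qs = 1611 + 4p.
The market clears where 1715 - 9p = 1611 + 4p. Rearranging, 13p = 104, hence p* = 8.
From the demand curve, q* = 1715 - 9(8) = 1643.

p* = 8, q* = 1643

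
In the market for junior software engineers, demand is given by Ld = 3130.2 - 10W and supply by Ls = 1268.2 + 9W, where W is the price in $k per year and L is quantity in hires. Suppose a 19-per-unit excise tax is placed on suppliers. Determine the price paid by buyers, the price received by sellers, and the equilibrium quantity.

Suppliers keep W_s = W_b - 19 per unit, so supply in terms of the buyer price is Ls = 1097.2 + 9W_b.
Set Ld = Ls: 3130.2 - 10W_b = 1097.2 + 9W_b, so 2033 = 19W_b and W_b = 107.
So W_s = 88 and the quantity traded is L = 3130.2 - 10(107) = 2060.2.

W_b = 107, W_s = 88, L = 2060.2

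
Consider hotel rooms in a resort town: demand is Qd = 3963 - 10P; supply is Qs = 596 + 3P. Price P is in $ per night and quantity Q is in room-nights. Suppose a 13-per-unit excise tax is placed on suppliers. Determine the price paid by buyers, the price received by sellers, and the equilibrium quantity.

The tax drives a wedge P_b - P_s = 13. Substituting P_s = P_b - 13 into supply: Qs = 557 + 3P_b.
Equate demand and the shifted supply: 3963 - 10P_b = 557 + 3P_b, giving 13P_b = 3406, so P_b = 262.
So P_s = 249 and the quantity traded is Q = 3963 - 10(262) = 1343.

P_b = 262, P_s = 249, Q = 1343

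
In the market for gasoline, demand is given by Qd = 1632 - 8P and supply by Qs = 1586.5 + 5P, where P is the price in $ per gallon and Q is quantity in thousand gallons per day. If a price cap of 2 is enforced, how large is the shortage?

Shortage = 19.5

Evaluating both curves at the ceiling price 2 gives Qd = 1616, Qs = 1596.5.
Shortage = Qd - Qs = 1616 - 1596.5 = 19.5.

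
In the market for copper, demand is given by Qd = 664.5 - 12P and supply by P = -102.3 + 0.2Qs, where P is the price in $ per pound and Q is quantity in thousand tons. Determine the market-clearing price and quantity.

P* = 9, Q* = 556.5

Solving each curve for Q: Qs = 511.5 + 5P.
Set Qd = Qs: 664.5 - 12P = 511.5 + 5P, so 153 = 17P and P* = 9.
Plugging P* into demand: Q* = 664.5 - 12(9) = 556.5.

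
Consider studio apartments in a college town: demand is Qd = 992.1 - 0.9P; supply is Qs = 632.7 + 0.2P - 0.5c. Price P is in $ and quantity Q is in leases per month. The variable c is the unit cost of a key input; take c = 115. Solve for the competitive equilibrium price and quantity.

With c = 115, supply is Qs = 575.2 + 0.2P.
Equating demand and supply, 992.1 - 0.9P = 575.2 + 0.2P gives 1.1P = 416.9, so P* = 379.
Plugging P* into demand: Q* = 992.1 - 0.9(379) = 651.

P* = 379, Q* = 651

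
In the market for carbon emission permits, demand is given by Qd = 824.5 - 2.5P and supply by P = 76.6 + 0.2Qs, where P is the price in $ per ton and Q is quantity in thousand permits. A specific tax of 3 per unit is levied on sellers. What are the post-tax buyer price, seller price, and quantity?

Inverting to quantity form: Qs = -383 + 5P.
Sellers keep P_s = P_b - 3 per unit, so supply in terms of the buyer price is Qs = -398 + 5P_b.
Equate demand and the shifted supply: 824.5 - 2.5P_b = -398 + 5P_b, giving 7.5P_b = 1222.5, so P_b = 163.
Then P_s = 163 - 3 = 160 and Q = 824.5 - 2.5(163) = 417.

P_b = 163, P_s = 160, Q = 417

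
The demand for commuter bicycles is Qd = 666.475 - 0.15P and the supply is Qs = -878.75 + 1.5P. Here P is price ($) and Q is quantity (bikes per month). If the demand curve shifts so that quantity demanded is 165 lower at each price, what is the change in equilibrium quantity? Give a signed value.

ΔQ = -150

Equating demand and supply, 666.475 - 0.15P = -878.75 + 1.5P gives 1.65P = 1545.225, so P* = 936.5.
Plugging P* into demand: Q* = 666.475 - 0.15(936.5) = 526.
After the shift, demand is Qd = 501.475 - 0.15P.
New equilibrium: 1380.225 = 1.65P, so P = 836.5 and Q = 376.
ΔQ = 376 - 526 = -150.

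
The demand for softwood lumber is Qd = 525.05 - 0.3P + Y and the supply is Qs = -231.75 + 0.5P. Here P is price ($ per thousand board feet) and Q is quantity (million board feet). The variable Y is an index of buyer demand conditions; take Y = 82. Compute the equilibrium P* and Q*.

P* = 1048.5, Q* = 292.5

With Y = 82, demand is Qd = 607.05 - 0.3P.
Equating demand and supply, 607.05 - 0.3P = -231.75 + 0.5P gives 0.8P = 838.8, so P* = 1048.5.
From the demand curve, Q* = 607.05 - 0.3(1048.5) = 292.5.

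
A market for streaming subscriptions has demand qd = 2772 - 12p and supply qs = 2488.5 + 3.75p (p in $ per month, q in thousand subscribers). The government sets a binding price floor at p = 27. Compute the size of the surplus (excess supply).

At p = 27: qd = 2448 and qs = 2589.75.
Surplus = qs - qd = 2589.75 - 2448 = 141.75.

Surplus = 141.75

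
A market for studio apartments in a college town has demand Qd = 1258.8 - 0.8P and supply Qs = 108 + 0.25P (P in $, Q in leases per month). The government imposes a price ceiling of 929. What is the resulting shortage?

At P = 929: Qd = 515.6 and Qs = 340.25.
Shortage = Qd - Qs = 515.6 - 340.25 = 175.35.

Shortage = 175.35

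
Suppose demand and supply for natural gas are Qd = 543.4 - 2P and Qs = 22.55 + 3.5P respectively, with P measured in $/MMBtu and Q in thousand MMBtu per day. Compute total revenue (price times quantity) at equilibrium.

Set Qd = Qs: 543.4 - 2P = 22.55 + 3.5P, so 520.85 = 5.5P and P* = 94.7.
Then Q* = 543.4 - 2(94.7) = 354.
Total revenue = P* × Q* = 94.7 × 354 = 33523.8.

Total revenue = 33523.8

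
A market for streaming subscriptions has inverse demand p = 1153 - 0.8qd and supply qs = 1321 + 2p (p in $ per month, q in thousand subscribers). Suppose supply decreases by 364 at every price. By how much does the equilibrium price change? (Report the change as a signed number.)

Solving each curve for q: qd = 1441.25 - 1.25p.
The market clears where 1441.25 - 1.25p = 1321 + 2p. Rearranging, 3.25p = 120.25, hence p* = 37.
Then q* = 1441.25 - 1.25(37) = 1395.
After the shift, supply is qs = 957 + 2p.
New equilibrium: 484.25 = 3.25p, so p = 149 and q = 1255.
Δp = 149 - 37 = 112.

Δp = 112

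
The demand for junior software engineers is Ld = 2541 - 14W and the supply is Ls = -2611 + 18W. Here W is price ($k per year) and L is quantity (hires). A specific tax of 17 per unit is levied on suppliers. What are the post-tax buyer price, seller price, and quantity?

With a tax of 17 on suppliers, they supply based on the net price W_s = W_b - 17, so Ls = -2917 + 18W_b.
Market clearing requires 2541 - 14W_b = -2917 + 18W_b; hence 5458 = 32W_b and W_b = 170.5625.
Then W_s = 170.5625 - 17 = 153.5625 and L = 2541 - 14(170.5625) = 153.125.

W_b = 170.5625, W_s = 153.5625, L = 153.125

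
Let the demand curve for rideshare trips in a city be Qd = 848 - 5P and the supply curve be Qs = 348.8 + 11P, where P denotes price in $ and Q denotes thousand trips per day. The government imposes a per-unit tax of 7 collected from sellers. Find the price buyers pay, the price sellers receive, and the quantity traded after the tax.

The tax drives a wedge P_b - P_s = 7. Substituting P_s = P_b - 7 into supply: Qs = 271.8 + 11P_b.
Equate demand and the shifted supply: 848 - 5P_b = 271.8 + 11P_b, giving 16P_b = 576.2, so P_b = 36.0125.
Then P_s = 36.0125 - 7 = 29.0125 and Q = 848 - 5(36.0125) = 667.9375.

P_b = 36.0125, P_s = 29.0125, Q = 667.9375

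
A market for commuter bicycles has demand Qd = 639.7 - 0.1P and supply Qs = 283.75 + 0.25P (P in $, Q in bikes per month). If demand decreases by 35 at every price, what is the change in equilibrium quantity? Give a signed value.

ΔQ = -25

Equating demand and supply, 639.7 - 0.1P = 283.75 + 0.25P gives 0.35P = 355.95, so P* = 1017.
From the demand curve, Q* = 639.7 - 0.1(1017) = 538.
After the shift, demand is Qd = 604.7 - 0.1P.
The new intersection has 320.95 = 0.35P, i.e. P = 917, Q = 513.
ΔQ = 513 - 538 = -25.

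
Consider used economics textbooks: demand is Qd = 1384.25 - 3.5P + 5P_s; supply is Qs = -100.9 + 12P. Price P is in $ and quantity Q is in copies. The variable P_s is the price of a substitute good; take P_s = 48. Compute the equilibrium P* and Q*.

With P_s = 48, demand is Qd = 1624.25 - 3.5P.
At equilibrium Qd = Qs, so 1624.25 - 3.5P = -100.9 + 12P; collecting terms, 1725.15 = 15.5P and P* = 111.3.
From the demand curve, Q* = 1624.25 - 3.5(111.3) = 1234.7.

P* = 111.3, Q* = 1234.7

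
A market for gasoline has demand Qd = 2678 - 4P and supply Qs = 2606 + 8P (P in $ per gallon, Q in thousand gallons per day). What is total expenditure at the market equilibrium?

Total expenditure = 15924

Equating demand and supply, 2678 - 4P = 2606 + 8P gives 12P = 72, so P* = 6.
From the demand curve, Q* = 2678 - 4(6) = 2654.
Total expenditure = P* × Q* = 6 × 2654 = 15924.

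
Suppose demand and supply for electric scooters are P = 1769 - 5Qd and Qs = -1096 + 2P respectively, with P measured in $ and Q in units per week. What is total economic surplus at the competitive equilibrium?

Total surplus = 135531

In direct form, Qd = 353.8 - 0.2P.
At equilibrium Qd = Qs, so 353.8 - 0.2P = -1096 + 2P; collecting terms, 1449.8 = 2.2P and P* = 659.
Substitute back: Q* = 353.8 - 0.2(659) = 222.
Demand choke price = 1769; supply choke price = 548. CS = ½(1769 - 659)(222) = 123210; PS = ½(659 - 548)(222) = 12321. Total surplus = 135531.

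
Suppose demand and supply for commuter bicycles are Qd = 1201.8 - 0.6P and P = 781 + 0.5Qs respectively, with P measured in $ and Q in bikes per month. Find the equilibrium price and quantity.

In direct form, Qs = -1562 + 2P.
Equating demand and supply, 1201.8 - 0.6P = -1562 + 2P gives 2.6P = 2763.8, so P* = 1063.
Substitute back: Q* = 1201.8 - 0.6(1063) = 564.

P* = 1063, Q* = 564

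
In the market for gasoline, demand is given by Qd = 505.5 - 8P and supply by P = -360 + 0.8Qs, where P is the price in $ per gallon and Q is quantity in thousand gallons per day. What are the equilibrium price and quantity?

P* = 6, Q* = 457.5

Inverting to quantity form: Qs = 450 + 1.25P.
At equilibrium Qd = Qs, so 505.5 - 8P = 450 + 1.25P; collecting terms, 55.5 = 9.25P and P* = 6.
Plugging P* into demand: Q* = 505.5 - 8(6) = 457.5.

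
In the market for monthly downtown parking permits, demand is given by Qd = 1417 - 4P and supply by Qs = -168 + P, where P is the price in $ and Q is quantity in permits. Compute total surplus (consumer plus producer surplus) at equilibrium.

Equating demand and supply, 1417 - 4P = -168 + P gives 5P = 1585, so P* = 317.
From the demand curve, Q* = 1417 - 4(317) = 149.
Demand choke price = 354.25; supply choke price = 168. CS = ½(354.25 - 317)(149) = 2775.125; PS = ½(317 - 168)(149) = 11100.5. Total surplus = 13875.625.

Total surplus = 13875.625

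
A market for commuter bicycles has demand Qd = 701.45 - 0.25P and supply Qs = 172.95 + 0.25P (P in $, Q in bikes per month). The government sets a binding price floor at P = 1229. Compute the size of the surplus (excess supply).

Evaluating both curves at the floor price 1229 gives Qd = 394.2, Qs = 480.2.
Surplus = Qs - Qd = 480.2 - 394.2 = 86.

Surplus = 86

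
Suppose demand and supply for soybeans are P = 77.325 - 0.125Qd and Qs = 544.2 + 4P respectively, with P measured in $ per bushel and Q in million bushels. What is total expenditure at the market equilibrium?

Total expenditure = 3527.8

Inverting to quantity form: Qd = 618.6 - 8P.
Equating demand and supply, 618.6 - 8P = 544.2 + 4P gives 12P = 74.4, so P* = 6.2.
Substitute back: Q* = 618.6 - 8(6.2) = 569.
Total expenditure = P* × Q* = 6.2 × 569 = 3527.8.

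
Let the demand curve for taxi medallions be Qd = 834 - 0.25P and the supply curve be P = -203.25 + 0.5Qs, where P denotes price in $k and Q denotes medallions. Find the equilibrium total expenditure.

Total expenditure = 149435

In direct form, Qs = 406.5 + 2P.
The market clears where 834 - 0.25P = 406.5 + 2P. Rearranging, 2.25P = 427.5, hence P* = 190.
Plugging P* into demand: Q* = 834 - 0.25(190) = 786.5.
Total expenditure = P* × Q* = 190 × 786.5 = 149435.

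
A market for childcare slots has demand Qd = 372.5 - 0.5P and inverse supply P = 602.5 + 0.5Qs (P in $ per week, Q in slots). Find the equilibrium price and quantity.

Solving each curve for Q: Qs = -1205 + 2P.
At equilibrium Qd = Qs, so 372.5 - 0.5P = -1205 + 2P; collecting terms, 1577.5 = 2.5P and P* = 631.
Plugging P* into demand: Q* = 372.5 - 0.5(631) = 57.

P* = 631, Q* = 57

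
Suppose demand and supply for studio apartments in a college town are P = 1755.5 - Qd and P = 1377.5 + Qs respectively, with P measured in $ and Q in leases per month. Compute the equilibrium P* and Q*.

P* = 1566.5, Q* = 189

Inverting to quantity form: Qd = 1755.5 - P and Qs = -1377.5 + P.
At equilibrium Qd = Qs, so 1755.5 - P = -1377.5 + P; collecting terms, 3133 = 2P and P* = 1566.5.
Then Q* = 1755.5 - 1566.5 = 189.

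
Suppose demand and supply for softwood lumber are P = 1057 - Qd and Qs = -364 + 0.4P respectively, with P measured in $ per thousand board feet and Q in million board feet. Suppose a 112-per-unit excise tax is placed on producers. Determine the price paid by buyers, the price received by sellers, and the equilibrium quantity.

P_b = 1047, P_s = 935, Q = 10

Solving each curve for Q: Qd = 1057 - P.
With a tax of 112 on producers, they supply based on the net price P_s = P_b - 112, so Qs = -408.8 + 0.4P_b.
Set Qd = Qs: 1057 - P_b = -408.8 + 0.4P_b, so 1465.8 = 1.4P_b and P_b = 1047.
So P_s = 935 and the quantity traded is Q = 1057 - 1047 = 10.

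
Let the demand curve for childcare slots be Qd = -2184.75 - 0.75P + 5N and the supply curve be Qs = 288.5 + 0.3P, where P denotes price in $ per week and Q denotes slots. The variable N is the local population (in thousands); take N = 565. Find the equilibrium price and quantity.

P* = 335, Q* = 389

With N = 565, demand is Qd = 640.25 - 0.75P.
Equating demand and supply, 640.25 - 0.75P = 288.5 + 0.3P gives 1.05P = 351.75, so P* = 335.
Substitute back: Q* = 640.25 - 0.75(335) = 389.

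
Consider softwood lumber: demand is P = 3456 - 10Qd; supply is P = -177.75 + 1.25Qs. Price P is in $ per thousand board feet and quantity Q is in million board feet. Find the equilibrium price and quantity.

In direct form, Qd = 345.6 - 0.1P and Qs = 142.2 + 0.8P.
The market clears where 345.6 - 0.1P = 142.2 + 0.8P. Rearranging, 0.9P = 203.4, hence P* = 226.
Plugging P* into demand: Q* = 345.6 - 0.1(226) = 323.

P* = 226, Q* = 323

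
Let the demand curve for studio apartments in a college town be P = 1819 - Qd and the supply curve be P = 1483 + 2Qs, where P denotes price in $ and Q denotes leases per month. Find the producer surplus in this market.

Producer surplus = 12544

In direct form, Qd = 1819 - P and Qs = -741.5 + 0.5P.
Set Qd = Qs: 1819 - P = -741.5 + 0.5P, so 2560.5 = 1.5P and P* = 1707.
Then Q* = 1819 - 1707 = 112.
Supply choke price (Qs = 0): P = 1483. Producer surplus = ½ × (1707 - 1483) × 112 = 12544.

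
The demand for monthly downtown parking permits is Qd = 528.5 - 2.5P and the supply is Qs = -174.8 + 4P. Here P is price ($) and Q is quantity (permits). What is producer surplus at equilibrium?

Set Qd = Qs: 528.5 - 2.5P = -174.8 + 4P, so 703.3 = 6.5P and P* = 108.2.
Plugging P* into demand: Q* = 528.5 - 2.5(108.2) = 258.
Supply choke price (Qs = 0): P = 43.7. Producer surplus = ½ × (108.2 - 43.7) × 258 = 8320.5.

Producer surplus = 8320.5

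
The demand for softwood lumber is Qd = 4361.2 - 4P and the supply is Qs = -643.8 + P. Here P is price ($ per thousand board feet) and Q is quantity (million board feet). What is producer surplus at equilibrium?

Producer surplus = 63795.92

At equilibrium Qd = Qs, so 4361.2 - 4P = -643.8 + P; collecting terms, 5005 = 5P and P* = 1001.
Substitute back: Q* = 4361.2 - 4(1001) = 357.2.
Supply choke price (Qs = 0): P = 643.8. Producer surplus = ½ × (1001 - 643.8) × 357.2 = 63795.92.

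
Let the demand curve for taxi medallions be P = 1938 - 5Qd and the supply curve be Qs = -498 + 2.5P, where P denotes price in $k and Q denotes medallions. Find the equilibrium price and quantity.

Solving each curve for Q: Qd = 387.6 - 0.2P.
At equilibrium Qd = Qs, so 387.6 - 0.2P = -498 + 2.5P; collecting terms, 885.6 = 2.7P and P* = 328.
From the demand curve, Q* = 387.6 - 0.2(328) = 322.

P* = 328, Q* = 322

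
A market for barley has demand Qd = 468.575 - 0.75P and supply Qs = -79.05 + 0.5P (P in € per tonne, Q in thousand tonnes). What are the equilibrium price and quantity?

At equilibrium Qd = Qs, so 468.575 - 0.75P = -79.05 + 0.5P; collecting terms, 547.625 = 1.25P and P* = 438.1.
Then Q* = 468.575 - 0.75(438.1) = 140.

P* = 438.1, Q* = 140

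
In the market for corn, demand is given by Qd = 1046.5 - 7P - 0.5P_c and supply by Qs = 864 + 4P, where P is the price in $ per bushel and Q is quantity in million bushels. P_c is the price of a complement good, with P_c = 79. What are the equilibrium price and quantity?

With P_c = 79, demand is Qd = 1007 - 7P.
At equilibrium Qd = Qs, so 1007 - 7P = 864 + 4P; collecting terms, 143 = 11P and P* = 13.
Substitute back: Q* = 1007 - 7(13) = 916.

P* = 13, Q* = 916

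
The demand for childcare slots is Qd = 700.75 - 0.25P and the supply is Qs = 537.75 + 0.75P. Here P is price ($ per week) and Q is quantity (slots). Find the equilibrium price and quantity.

Equating demand and supply, 700.75 - 0.25P = 537.75 + 0.75P gives P = 163, so P* = 163.
Then Q* = 700.75 - 0.25(163) = 660.

P* = 163, Q* = 660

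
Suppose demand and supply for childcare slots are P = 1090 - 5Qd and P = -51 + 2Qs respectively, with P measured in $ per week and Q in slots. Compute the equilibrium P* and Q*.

In direct form, Qd = 218 - 0.2P and Qs = 25.5 + 0.5P.
At equilibrium Qd = Qs, so 218 - 0.2P = 25.5 + 0.5P; collecting terms, 192.5 = 0.7P and P* = 275.
Substitute back: Q* = 218 - 0.2(275) = 163.

P* = 275, Q* = 163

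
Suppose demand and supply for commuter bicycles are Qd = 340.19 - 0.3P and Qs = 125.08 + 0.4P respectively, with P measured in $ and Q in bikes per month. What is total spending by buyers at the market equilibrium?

Equating demand and supply, 340.19 - 0.3P = 125.08 + 0.4P gives 0.7P = 215.11, so P* = 307.3.
Then Q* = 340.19 - 0.3(307.3) = 248.
Total spending by buyers = P* × Q* = 307.3 × 248 = 76210.4.

Total spending by buyers = 76210.4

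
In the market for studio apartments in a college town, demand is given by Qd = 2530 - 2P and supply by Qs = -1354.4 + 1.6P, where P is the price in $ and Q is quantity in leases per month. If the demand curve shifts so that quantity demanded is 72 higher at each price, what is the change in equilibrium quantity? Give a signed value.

ΔQ = 32

The market clears where 2530 - 2P = -1354.4 + 1.6P. Rearranging, 3.6P = 3884.4, hence P* = 1079.
From the demand curve, Q* = 2530 - 2(1079) = 372.
After the shift, demand is Qd = 2602 - 2P.
New equilibrium: 3956.4 = 3.6P, so P = 1099 and Q = 404.
ΔQ = 404 - 372 = 32.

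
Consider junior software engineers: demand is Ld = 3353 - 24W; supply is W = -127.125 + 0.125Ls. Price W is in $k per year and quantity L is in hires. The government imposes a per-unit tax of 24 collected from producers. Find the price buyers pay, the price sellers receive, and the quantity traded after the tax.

In direct form, Ls = 1017 + 8W.
Producers keep W_s = W_b - 24 per unit, so supply in terms of the buyer price is Ls = 825 + 8W_b.
Set Ld = Ls: 3353 - 24W_b = 825 + 8W_b, so 2528 = 32W_b and W_b = 79.
So W_s = 55 and the quantity traded is L = 3353 - 24(79) = 1457.

W_b = 79, W_s = 55, L = 1457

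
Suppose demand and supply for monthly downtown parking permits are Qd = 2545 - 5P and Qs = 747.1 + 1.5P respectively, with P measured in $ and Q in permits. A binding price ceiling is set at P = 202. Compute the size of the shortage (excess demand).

With P fixed at 202, quantity demanded is 1535 and quantity supplied is 1050.1.
Shortage = Qd - Qs = 1535 - 1050.1 = 484.9.

Shortage = 484.9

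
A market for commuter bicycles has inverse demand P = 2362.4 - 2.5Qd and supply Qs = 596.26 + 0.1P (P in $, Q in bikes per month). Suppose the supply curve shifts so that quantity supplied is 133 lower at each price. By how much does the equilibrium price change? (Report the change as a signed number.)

ΔP = 266

In direct form, Qd = 944.96 - 0.4P.
Equating demand and supply, 944.96 - 0.4P = 596.26 + 0.1P gives 0.5P = 348.7, so P* = 697.4.
Then Q* = 944.96 - 0.4(697.4) = 666.
After the shift, supply is Qs = 463.26 + 0.1P.
New equilibrium: 481.7 = 0.5P, so P = 963.4 and Q = 559.6.
ΔP = 963.4 - 697.4 = 266.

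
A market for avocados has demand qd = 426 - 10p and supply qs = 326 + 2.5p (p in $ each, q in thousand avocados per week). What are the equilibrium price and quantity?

p* = 8, q* = 346

Equating demand and supply, 426 - 10p = 326 + 2.5p gives 12.5p = 100, so p* = 8.
Plugging p* into demand: q* = 426 - 10(8) = 346.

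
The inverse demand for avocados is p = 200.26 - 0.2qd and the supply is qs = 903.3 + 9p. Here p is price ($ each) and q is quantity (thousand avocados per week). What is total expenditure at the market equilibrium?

Total expenditure = 6764.1

In direct form, qd = 1001.3 - 5p.
Equating demand and supply, 1001.3 - 5p = 903.3 + 9p gives 14p = 98, so p* = 7.
Plugging p* into demand: q* = 1001.3 - 5(7) = 966.3.
Total expenditure = p* × q* = 7 × 966.3 = 6764.1.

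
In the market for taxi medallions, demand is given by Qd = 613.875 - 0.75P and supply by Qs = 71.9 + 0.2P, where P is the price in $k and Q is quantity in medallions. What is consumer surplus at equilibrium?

Consumer surplus = 23064

Set Qd = Qs: 613.875 - 0.75P = 71.9 + 0.2P, so 541.975 = 0.95P and P* = 570.5.
Then Q* = 613.875 - 0.75(570.5) = 186.
Demand choke price (Qd = 0): P = 613.875/0.75 = 818.5. Consumer surplus = ½ × (818.5 - 570.5) × 186 = 23064.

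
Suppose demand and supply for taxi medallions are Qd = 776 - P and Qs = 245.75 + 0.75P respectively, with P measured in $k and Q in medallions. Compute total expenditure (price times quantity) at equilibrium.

Total expenditure = 143319

Set Qd = Qs: 776 - P = 245.75 + 0.75P, so 530.25 = 1.75P and P* = 303.
Plugging P* into demand: Q* = 776 - 303 = 473.
Total expenditure = P* × Q* = 303 × 473 = 143319.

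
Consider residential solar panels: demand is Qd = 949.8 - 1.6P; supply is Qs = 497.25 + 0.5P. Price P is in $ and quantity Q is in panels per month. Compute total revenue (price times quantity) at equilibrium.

At equilibrium Qd = Qs, so 949.8 - 1.6P = 497.25 + 0.5P; collecting terms, 452.55 = 2.1P and P* = 215.5.
From the demand curve, Q* = 949.8 - 1.6(215.5) = 605.
Total revenue = P* × Q* = 215.5 × 605 = 130377.5.

Total revenue = 130377.5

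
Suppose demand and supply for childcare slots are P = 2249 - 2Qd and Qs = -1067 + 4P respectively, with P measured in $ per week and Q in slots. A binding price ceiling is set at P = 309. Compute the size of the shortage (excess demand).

Inverting to quantity form: Qd = 1124.5 - 0.5P.
At P = 309: Qd = 970 and Qs = 169.
Shortage = Qd - Qs = 970 - 169 = 801.

Shortage = 801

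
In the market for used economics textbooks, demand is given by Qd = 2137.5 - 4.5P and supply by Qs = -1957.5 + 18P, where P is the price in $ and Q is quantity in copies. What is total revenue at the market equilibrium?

Set Qd = Qs: 2137.5 - 4.5P = -1957.5 + 18P, so 4095 = 22.5P and P* = 182.
Substitute back: Q* = 2137.5 - 4.5(182) = 1318.5.
Total revenue = P* × Q* = 182 × 1318.5 = 239967.

Total revenue = 239967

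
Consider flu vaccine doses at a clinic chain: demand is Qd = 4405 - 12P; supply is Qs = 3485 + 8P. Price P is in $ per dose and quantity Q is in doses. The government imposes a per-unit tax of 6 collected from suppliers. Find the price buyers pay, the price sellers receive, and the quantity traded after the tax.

Suppliers keep P_s = P_b - 6 per unit, so supply in terms of the buyer price is Qs = 3437 + 8P_b.
Equate demand and the shifted supply: 4405 - 12P_b = 3437 + 8P_b, giving 20P_b = 968, so P_b = 48.4.
So P_s = 42.4 and the quantity traded is Q = 4405 - 12(48.4) = 3824.2.

P_b = 48.4, P_s = 42.4, Q = 3824.2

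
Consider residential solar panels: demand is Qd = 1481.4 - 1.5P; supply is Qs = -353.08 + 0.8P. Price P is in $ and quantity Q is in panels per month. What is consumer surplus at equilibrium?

Consumer surplus = 27075

The market clears where 1481.4 - 1.5P = -353.08 + 0.8P. Rearranging, 2.3P = 1834.48, hence P* = 797.6.
Plugging P* into demand: Q* = 1481.4 - 1.5(797.6) = 285.
Demand choke price (Qd = 0): P = 1481.4/1.5 = 987.6. Consumer surplus = ½ × (987.6 - 797.6) × 285 = 27075.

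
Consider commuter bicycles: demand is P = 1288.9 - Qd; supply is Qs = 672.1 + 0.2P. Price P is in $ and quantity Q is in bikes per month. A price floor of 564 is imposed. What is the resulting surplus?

Solving each curve for Q: Qd = 1288.9 - P.
At P = 564: Qd = 724.9 and Qs = 784.9.
Surplus = Qs - Qd = 784.9 - 724.9 = 60.

Surplus = 60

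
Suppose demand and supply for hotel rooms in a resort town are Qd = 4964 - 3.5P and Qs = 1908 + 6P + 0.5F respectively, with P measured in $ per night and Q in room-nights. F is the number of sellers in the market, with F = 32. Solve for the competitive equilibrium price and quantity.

P* = 320, Q* = 3844

With F = 32, supply is Qs = 1924 + 6P.
Equating demand and supply, 4964 - 3.5P = 1924 + 6P gives 9.5P = 3040, so P* = 320.
Then Q* = 4964 - 3.5(320) = 3844.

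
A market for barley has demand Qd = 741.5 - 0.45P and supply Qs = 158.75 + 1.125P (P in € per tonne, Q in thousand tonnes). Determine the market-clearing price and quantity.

At equilibrium Qd = Qs, so 741.5 - 0.45P = 158.75 + 1.125P; collecting terms, 582.75 = 1.575P and P* = 370.
Then Q* = 741.5 - 0.45(370) = 575.

P* = 370, Q* = 575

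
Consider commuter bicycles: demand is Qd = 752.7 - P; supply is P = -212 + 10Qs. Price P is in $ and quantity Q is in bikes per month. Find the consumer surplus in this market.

Solving each curve for Q: Qs = 21.2 + 0.1P.
Set Qd = Qs: 752.7 - P = 21.2 + 0.1P, so 731.5 = 1.1P and P* = 665.
Plugging P* into demand: Q* = 752.7 - 665 = 87.7.
Demand choke price (Qd = 0): P = 752.7. Consumer surplus = ½ × (752.7 - 665) × 87.7 = 3845.645.

Consumer surplus = 3845.645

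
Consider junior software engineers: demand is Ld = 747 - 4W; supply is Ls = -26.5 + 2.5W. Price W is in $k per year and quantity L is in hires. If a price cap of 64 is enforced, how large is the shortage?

Evaluating both curves at the ceiling price 64 gives Ld = 491, Ls = 133.5.
Shortage = Ld - Ls = 491 - 133.5 = 357.5.

Shortage = 357.5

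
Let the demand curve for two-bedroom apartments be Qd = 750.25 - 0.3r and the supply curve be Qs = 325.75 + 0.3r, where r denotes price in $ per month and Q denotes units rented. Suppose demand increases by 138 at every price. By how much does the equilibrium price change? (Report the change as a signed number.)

The market clears where 750.25 - 0.3r = 325.75 + 0.3r. Rearranging, 0.6r = 424.5, hence r* = 707.5.
Substitute back: Q* = 750.25 - 0.3(707.5) = 538.
After the shift, demand is Qd = 888.25 - 0.3r.
Re-solving, 0.6r = 562.5 gives r = 937.5 and Q = 607.
Δr = 937.5 - 707.5 = 230.

Δr = 230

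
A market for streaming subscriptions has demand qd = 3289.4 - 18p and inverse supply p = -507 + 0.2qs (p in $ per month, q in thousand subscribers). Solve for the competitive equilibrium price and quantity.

p* = 32.8, q* = 2699

Solving each curve for q: qs = 2535 + 5p.
The market clears where 3289.4 - 18p = 2535 + 5p. Rearranging, 23p = 754.4, hence p* = 32.8.
Substitute back: q* = 3289.4 - 18(32.8) = 2699.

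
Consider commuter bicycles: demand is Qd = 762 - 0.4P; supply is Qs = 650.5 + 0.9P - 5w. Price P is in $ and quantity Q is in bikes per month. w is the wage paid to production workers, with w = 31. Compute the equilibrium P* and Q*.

With w = 31, supply is Qs = 495.5 + 0.9P.
At equilibrium Qd = Qs, so 762 - 0.4P = 495.5 + 0.9P; collecting terms, 266.5 = 1.3P and P* = 205.
Then Q* = 762 - 0.4(205) = 680.

P* = 205, Q* = 680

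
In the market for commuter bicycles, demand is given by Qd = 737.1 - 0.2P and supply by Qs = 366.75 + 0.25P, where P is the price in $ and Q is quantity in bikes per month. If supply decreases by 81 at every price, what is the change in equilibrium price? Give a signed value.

Equating demand and supply, 737.1 - 0.2P = 366.75 + 0.25P gives 0.45P = 370.35, so P* = 823.
Substitute back: Q* = 737.1 - 0.2(823) = 572.5.
After the shift, supply is Qs = 285.75 + 0.25P.
The new intersection has 451.35 = 0.45P, i.e. P = 1003, Q = 536.5.
ΔP = 1003 - 823 = 180.

ΔP = 180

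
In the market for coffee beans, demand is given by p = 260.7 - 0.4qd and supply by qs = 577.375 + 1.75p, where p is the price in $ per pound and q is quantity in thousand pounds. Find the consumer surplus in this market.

In direct form, qd = 651.75 - 2.5p.
The market clears where 651.75 - 2.5p = 577.375 + 1.75p. Rearranging, 4.25p = 74.375, hence p* = 17.5.
Then q* = 651.75 - 2.5(17.5) = 608.
Demand choke price (qd = 0): p = 651.75/2.5 = 260.7. Consumer surplus = ½ × (260.7 - 17.5) × 608 = 73932.8.

Consumer surplus = 73932.8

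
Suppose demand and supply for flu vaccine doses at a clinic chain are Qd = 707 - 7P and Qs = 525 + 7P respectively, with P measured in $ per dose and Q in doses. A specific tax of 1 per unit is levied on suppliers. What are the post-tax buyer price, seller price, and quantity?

P_b = 13.5, P_s = 12.5, Q = 612.5

With a tax of 1 on suppliers, they supply based on the net price P_s = P_b - 1, so Qs = 518 + 7P_b.
Set Qd = Qs: 707 - 7P_b = 518 + 7P_b, so 189 = 14P_b and P_b = 13.5.
So P_s = 12.5 and the quantity traded is Q = 707 - 7(13.5) = 612.5.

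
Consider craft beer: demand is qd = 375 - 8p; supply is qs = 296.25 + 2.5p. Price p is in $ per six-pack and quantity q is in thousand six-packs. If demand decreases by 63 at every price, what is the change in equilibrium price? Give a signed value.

Δp = -6

Equating demand and supply, 375 - 8p = 296.25 + 2.5p gives 10.5p = 78.75, so p* = 7.5.
Plugging p* into demand: q* = 375 - 8(7.5) = 315.
After the shift, demand is qd = 312 - 8p.
Re-solving, 10.5p = 15.75 gives p = 1.5 and q = 300.
Δp = 1.5 - 7.5 = -6.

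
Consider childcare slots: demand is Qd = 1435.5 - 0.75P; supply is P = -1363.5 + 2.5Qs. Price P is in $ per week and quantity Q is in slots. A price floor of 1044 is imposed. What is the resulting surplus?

Rewriting in direct form: Qs = 545.4 + 0.4P.
With P fixed at 1044, quantity demanded is 652.5 and quantity supplied is 963.
Surplus = Qs - Qd = 963 - 652.5 = 310.5.

Surplus = 310.5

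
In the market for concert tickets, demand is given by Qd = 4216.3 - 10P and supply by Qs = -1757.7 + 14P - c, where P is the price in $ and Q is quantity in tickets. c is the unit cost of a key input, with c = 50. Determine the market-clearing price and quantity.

P* = 251, Q* = 1706.3

With c = 50, supply is Qs = -1807.7 + 14P.
The market clears where 4216.3 - 10P = -1807.7 + 14P. Rearranging, 24P = 6024, hence P* = 251.
Plugging P* into demand: Q* = 4216.3 - 10(251) = 1706.3.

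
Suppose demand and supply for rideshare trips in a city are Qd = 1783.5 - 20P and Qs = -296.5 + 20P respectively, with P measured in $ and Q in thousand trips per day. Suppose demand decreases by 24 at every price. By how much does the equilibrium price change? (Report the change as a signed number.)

ΔP = -0.6

Set Qd = Qs: 1783.5 - 20P = -296.5 + 20P, so 2080 = 40P and P* = 52.
Substitute back: Q* = 1783.5 - 20(52) = 743.5.
After the shift, demand is Qd = 1759.5 - 20P.
The new intersection has 2056 = 40P, i.e. P = 51.4, Q = 731.5.
ΔP = 51.4 - 52 = -0.6.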